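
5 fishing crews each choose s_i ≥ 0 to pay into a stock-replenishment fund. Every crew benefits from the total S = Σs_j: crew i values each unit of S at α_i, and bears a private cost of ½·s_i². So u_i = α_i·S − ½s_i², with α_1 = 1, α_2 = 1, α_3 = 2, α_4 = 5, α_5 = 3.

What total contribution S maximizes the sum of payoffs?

Planner FOC: ∂(Σu_j)/∂s_i = (Σα_j) − s_i = 0, so s_i^SO = Σα_j = 12 for every i; S^SO = 60.

60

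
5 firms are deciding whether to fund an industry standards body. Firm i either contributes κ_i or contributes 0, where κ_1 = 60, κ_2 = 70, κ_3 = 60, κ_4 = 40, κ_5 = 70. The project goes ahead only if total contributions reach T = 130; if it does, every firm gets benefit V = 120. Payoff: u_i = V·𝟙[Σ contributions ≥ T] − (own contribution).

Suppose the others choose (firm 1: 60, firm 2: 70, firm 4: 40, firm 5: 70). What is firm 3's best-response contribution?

0

Others' total = 240 ≥ 130; contributing adds cost 60 for no extra benefit.
Best response: 0.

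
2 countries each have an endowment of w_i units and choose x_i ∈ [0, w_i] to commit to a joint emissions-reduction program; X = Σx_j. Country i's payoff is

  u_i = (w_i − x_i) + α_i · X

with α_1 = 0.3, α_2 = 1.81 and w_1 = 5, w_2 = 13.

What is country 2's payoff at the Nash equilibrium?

23.53

∂u_i/∂x_i = α_i − 1, so country i contributes w_i if α_i > 1, else 0.
α_i > 1 for i ∈ {2}; NE contributions (0, 13), X = 13.
u_2 = (13 − 13) + 1.81·13 = 23.53.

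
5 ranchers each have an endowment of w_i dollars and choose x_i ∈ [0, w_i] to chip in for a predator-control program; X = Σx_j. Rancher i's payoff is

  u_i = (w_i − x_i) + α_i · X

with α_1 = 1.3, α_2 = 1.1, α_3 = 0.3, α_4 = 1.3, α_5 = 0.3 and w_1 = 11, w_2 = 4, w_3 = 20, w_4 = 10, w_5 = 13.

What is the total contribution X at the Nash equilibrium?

25

∂u_i/∂x_i = α_i − 1, so rancher i contributes w_i if α_i > 1, else 0.
α_i > 1 for i ∈ {1, 2, 4}; NE contributions (11, 4, 0, 10, 0), X = 25.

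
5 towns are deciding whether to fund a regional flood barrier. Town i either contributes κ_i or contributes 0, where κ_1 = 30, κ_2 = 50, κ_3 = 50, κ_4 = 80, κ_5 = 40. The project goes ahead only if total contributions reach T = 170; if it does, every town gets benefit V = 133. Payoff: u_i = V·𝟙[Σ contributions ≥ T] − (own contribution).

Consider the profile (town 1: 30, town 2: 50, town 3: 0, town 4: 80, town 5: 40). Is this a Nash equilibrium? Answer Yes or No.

Total = 200 ≥ 170: provided.
Town 1 (pledges 30, payoff 103): dropping to 0 → total 170, payoff 133. Profitable deviation.

No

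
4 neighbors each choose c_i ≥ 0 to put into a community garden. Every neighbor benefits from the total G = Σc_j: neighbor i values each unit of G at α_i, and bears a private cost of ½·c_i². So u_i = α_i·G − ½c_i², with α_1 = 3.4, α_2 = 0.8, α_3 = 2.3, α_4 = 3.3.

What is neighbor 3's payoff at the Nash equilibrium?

19.895

Neighbor i's FOC: ∂u_i/∂c_i = α_i − c_i = 0, so c_i* = α_i.
NE contributions = (3.4, 0.8, 2.3, 3.3); G = 9.8.
u_3 = α_3·G − ½·(c_3)² = 2.3·9.8 − ½·2.3² = 19.895.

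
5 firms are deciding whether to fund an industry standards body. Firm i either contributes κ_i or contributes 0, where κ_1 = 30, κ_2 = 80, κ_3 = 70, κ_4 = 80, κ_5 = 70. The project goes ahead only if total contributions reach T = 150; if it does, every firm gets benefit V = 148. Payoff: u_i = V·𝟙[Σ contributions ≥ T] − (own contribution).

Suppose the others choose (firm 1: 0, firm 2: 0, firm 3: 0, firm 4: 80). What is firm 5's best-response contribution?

70

Others' total = 80. Contributing 70 brings total to 150 ≥ 150: gain V − κ_5 = 78.
Best response: 70.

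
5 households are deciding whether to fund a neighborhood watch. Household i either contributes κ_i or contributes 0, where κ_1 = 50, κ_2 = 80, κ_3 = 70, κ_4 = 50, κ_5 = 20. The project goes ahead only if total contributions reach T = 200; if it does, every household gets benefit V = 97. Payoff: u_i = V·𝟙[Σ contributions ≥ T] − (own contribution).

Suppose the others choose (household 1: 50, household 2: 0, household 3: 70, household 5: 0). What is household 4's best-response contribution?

0

Others' total = 120. Even contributing 50 gives 170 < 200: no benefit either way.
Best response: 0.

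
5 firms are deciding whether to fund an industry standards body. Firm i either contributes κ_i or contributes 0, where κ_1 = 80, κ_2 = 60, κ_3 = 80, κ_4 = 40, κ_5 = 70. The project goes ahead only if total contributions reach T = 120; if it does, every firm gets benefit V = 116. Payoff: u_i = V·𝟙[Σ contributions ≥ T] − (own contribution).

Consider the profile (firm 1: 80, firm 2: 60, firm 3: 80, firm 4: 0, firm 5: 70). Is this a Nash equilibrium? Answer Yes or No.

Total = 290 ≥ 120: provided.
Firm 1 (pledges 80, payoff 36): dropping to 0 → total 210, payoff 116. Profitable deviation.

No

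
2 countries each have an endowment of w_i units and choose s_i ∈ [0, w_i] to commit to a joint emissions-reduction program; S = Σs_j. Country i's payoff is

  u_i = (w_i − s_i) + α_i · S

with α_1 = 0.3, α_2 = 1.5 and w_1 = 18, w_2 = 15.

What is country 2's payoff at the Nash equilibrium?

∂u_i/∂s_i = α_i − 1, so country i contributes w_i if α_i > 1, else 0.
α_i > 1 for i ∈ {2}; NE contributions (0, 15), S = 15.
u_2 = (15 − 15) + 1.5·15 = 22.5.

22.5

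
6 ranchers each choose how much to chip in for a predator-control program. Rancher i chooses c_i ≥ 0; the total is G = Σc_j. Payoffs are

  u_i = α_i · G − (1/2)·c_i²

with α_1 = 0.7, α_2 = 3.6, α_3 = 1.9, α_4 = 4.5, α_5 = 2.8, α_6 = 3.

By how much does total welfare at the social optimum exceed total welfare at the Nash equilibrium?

571.575

Rancher i's FOC: ∂u_i/∂c_i = α_i − c_i = 0, so c_i* = α_i.
NE contributions = (0.7, 3.6, 1.9, 4.5, 2.8, 3); G = 16.5.
W^NE = (Σα)·G − ½Σα_i² = 16.5² − ½·54.15 = 245.175.
Planner sets c_i = Σα_j = 16.5 for every i, so G^SO = 6·16.5 = 99.
W^SO = (Σα)·G^SO − ½·6·(Σα)² = (6/2)·16.5² = 816.75.
Deadweight loss = W^SO − W^NE = 571.575.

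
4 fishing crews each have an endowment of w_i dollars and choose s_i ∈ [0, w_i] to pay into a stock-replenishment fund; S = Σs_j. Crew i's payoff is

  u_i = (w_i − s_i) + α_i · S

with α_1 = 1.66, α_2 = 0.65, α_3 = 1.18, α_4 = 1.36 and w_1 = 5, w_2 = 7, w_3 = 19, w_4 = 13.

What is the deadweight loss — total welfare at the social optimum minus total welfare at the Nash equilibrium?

26.95

∂u_i/∂s_i = α_i − 1, so crew i contributes w_i if α_i > 1, else 0.
α_i > 1 for i ∈ {1, 3, 4}; NE contributions (5, 0, 19, 13), S = 37.
W^NE = Σw_i − S^NE + (Σα_i)·S^NE = 44 + 3.85·37 = 186.45.
Planner: ∂(Σu_j)/∂s_i = Σα_j − 1 = 3.85 > 0, so everyone contributes w_i; S^SO = 44, W^SO = 44 + 3.85·44 = 213.4.
Deadweight loss = 26.95.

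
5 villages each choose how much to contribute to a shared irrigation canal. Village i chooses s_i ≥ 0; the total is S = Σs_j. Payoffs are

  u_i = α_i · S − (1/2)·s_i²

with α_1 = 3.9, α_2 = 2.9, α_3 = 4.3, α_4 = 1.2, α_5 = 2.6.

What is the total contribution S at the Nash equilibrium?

14.9

Village i's FOC: ∂u_i/∂s_i = α_i − s_i = 0, so s_i* = α_i.
NE contributions = (3.9, 2.9, 4.3, 1.2, 2.6); S = 14.9.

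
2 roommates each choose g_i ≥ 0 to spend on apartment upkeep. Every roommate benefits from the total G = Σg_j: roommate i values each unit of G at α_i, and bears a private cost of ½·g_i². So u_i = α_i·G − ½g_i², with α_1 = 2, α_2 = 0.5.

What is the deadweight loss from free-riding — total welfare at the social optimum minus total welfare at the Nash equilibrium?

2.125

Roommate i's FOC: ∂u_i/∂g_i = α_i − g_i = 0, so g_i* = α_i.
NE contributions = (2, 0.5); G = 2.5.
W^NE = (Σα)·G − ½Σα_i² = 2.5² − ½·4.25 = 4.125.
Planner sets g_i = Σα_j = 2.5 for every i, so G^SO = 2·2.5 = 5.
W^SO = (Σα)·G^SO − ½·2·(Σα)² = (2/2)·2.5² = 6.25.
Deadweight loss = W^SO − W^NE = 2.125.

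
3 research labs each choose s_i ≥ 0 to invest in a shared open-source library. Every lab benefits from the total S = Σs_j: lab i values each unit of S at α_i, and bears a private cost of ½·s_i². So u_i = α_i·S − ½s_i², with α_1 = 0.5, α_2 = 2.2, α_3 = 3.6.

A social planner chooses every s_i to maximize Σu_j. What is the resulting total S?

18.9

Planner FOC: ∂(Σu_j)/∂s_i = (Σα_j) − s_i = 0, so s_i^SO = Σα_j = 6.3 for every i; S^SO = 18.9.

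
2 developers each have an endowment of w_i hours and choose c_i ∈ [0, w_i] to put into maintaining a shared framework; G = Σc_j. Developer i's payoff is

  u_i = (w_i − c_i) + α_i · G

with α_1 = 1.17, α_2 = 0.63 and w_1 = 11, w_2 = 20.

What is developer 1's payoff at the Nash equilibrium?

12.87

∂u_i/∂c_i = α_i − 1, so developer i contributes w_i if α_i > 1, else 0.
α_i > 1 for i ∈ {1}; NE contributions (11, 0), G = 11.
u_1 = (11 − 11) + 1.17·11 = 12.87.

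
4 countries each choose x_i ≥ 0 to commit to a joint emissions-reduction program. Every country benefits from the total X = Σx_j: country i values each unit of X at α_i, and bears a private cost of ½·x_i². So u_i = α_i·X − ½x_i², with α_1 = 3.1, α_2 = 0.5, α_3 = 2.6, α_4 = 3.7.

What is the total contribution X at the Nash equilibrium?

9.9

Country i's FOC: ∂u_i/∂x_i = α_i − x_i = 0, so x_i* = α_i.
NE contributions = (3.1, 0.5, 2.6, 3.7); X = 9.9.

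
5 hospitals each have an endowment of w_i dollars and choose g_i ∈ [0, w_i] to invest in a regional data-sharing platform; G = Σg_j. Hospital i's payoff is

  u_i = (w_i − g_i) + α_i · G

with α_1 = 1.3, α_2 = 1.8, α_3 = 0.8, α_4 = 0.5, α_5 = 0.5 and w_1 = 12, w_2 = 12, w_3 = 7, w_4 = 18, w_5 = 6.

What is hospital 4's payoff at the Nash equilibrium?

30

∂u_i/∂g_i = α_i − 1, so hospital i contributes w_i if α_i > 1, else 0.
α_i > 1 for i ∈ {1, 2}; NE contributions (12, 12, 0, 0, 0), G = 24.
u_4 = (18 − 0) + 0.5·24 = 30.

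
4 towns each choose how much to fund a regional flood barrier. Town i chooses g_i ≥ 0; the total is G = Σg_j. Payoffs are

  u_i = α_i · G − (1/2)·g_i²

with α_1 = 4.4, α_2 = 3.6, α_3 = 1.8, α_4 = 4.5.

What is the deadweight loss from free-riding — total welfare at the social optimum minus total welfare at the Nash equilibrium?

232.395

Town i's FOC: ∂u_i/∂g_i = α_i − g_i = 0, so g_i* = α_i.
NE contributions = (4.4, 3.6, 1.8, 4.5); G = 14.3.
W^NE = (Σα)·G − ½Σα_i² = 14.3² − ½·55.81 = 176.585.
Planner sets g_i = Σα_j = 14.3 for every i, so G^SO = 4·14.3 = 57.2.
W^SO = (Σα)·G^SO − ½·4·(Σα)² = (4/2)·14.3² = 408.98.
Deadweight loss = W^SO − W^NE = 232.395.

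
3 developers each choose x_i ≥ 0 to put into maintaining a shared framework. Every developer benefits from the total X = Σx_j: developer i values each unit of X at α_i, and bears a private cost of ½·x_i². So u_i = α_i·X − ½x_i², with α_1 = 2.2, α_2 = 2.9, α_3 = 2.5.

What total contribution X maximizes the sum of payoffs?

Planner FOC: ∂(Σu_j)/∂x_i = (Σα_j) − x_i = 0, so x_i^SO = Σα_j = 7.6 for every i; X^SO = 22.8.

22.8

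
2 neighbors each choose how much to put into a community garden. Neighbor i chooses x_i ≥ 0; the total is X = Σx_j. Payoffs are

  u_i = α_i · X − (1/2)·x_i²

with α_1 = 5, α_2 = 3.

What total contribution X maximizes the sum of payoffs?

16

Planner FOC: ∂(Σu_j)/∂x_i = (Σα_j) − x_i = 0, so x_i^SO = Σα_j = 8 for every i; X^SO = 16.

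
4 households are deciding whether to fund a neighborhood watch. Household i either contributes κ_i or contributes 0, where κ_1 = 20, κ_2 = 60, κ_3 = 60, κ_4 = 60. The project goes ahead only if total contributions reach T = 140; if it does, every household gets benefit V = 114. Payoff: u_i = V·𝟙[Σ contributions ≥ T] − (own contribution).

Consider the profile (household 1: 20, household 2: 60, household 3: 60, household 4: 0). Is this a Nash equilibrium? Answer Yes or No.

Total = 140 ≥ 140: provided.
Household 1 (pledges 20, payoff 94): dropping to 0 → total 120, payoff 0. No gain.
Household 2 (pledges 60, payoff 54): dropping to 0 → total 80, payoff 0. No gain.
Household 3 (pledges 60, payoff 54): dropping to 0 → total 80, payoff 0. No gain.
Household 4 (pledges 0, payoff 114): pledging 60 → total 200, payoff 54. No gain.

Yes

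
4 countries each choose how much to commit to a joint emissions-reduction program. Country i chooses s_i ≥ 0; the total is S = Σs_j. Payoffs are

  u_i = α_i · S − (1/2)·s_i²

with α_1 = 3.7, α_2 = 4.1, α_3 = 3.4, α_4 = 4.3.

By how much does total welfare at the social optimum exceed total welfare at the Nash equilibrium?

Country i's FOC: ∂u_i/∂s_i = α_i − s_i = 0, so s_i* = α_i.
NE contributions = (3.7, 4.1, 3.4, 4.3); S = 15.5.
W^NE = (Σα)·S − ½Σα_i² = 15.5² − ½·60.55 = 209.975.
Planner sets s_i = Σα_j = 15.5 for every i, so S^SO = 4·15.5 = 62.
W^SO = (Σα)·S^SO − ½·4·(Σα)² = (4/2)·15.5² = 480.5.
Deadweight loss = W^SO − W^NE = 270.525.

270.525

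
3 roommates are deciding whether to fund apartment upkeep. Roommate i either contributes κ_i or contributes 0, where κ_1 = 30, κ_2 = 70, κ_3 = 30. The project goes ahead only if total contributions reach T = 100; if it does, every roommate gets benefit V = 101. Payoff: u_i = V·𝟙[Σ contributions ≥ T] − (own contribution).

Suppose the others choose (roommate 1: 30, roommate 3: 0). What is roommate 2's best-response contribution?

Others' total = 30. Contributing 70 brings total to 100 ≥ 100: gain V − κ_2 = 31.
Best response: 70.

70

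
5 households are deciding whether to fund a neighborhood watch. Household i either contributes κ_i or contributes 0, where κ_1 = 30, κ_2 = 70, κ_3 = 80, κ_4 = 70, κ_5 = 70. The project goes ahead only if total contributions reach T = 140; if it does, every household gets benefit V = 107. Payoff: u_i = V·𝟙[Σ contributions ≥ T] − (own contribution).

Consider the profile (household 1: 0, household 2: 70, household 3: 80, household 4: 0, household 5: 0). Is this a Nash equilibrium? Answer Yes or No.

Yes

Total = 150 ≥ 140: provided.
Household 1 (pledges 0, payoff 107): pledging 30 → total 180, payoff 77. No gain.
Household 2 (pledges 70, payoff 37): dropping to 0 → total 80, payoff 0. No gain.
Household 3 (pledges 80, payoff 27): dropping to 0 → total 70, payoff 0. No gain.
Household 4 (pledges 0, payoff 107): pledging 70 → total 220, payoff 37. No gain.
Household 5 (pledges 0, payoff 107): pledging 70 → total 220, payoff 37. No gain.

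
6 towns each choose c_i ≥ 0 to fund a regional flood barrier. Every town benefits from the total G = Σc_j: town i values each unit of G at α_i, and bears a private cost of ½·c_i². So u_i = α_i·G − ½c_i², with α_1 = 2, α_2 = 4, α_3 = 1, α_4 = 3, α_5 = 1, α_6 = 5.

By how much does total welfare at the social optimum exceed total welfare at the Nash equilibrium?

540

Town i's FOC: ∂u_i/∂c_i = α_i − c_i = 0, so c_i* = α_i.
NE contributions = (2, 4, 1, 3, 1, 5); G = 16.
W^NE = (Σα)·G − ½Σα_i² = 16² − ½·56 = 228.
Planner sets c_i = Σα_j = 16 for every i, so G^SO = 6·16 = 96.
W^SO = (Σα)·G^SO − ½·6·(Σα)² = (6/2)·16² = 768.
Deadweight loss = W^SO − W^NE = 540.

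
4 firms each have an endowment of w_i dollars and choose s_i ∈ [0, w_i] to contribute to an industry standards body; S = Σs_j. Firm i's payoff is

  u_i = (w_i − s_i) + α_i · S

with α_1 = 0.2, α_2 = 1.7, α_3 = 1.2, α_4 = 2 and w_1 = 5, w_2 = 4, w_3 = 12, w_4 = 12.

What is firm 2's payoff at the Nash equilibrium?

∂u_i/∂s_i = α_i − 1, so firm i contributes w_i if α_i > 1, else 0.
α_i > 1 for i ∈ {2, 3, 4}; NE contributions (0, 4, 12, 12), S = 28.
u_2 = (4 − 4) + 1.7·28 = 47.6.

47.6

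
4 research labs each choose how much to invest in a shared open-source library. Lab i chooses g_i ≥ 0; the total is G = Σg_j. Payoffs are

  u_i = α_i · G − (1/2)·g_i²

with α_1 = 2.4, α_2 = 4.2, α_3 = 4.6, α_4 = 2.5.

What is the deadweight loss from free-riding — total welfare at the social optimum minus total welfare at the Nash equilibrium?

213.095

Lab i's FOC: ∂u_i/∂g_i = α_i − g_i = 0, so g_i* = α_i.
NE contributions = (2.4, 4.2, 4.6, 2.5); G = 13.7.
W^NE = (Σα)·G − ½Σα_i² = 13.7² − ½·50.81 = 162.285.
Planner sets g_i = Σα_j = 13.7 for every i, so G^SO = 4·13.7 = 54.8.
W^SO = (Σα)·G^SO − ½·4·(Σα)² = (4/2)·13.7² = 375.38.
Deadweight loss = W^SO − W^NE = 213.095.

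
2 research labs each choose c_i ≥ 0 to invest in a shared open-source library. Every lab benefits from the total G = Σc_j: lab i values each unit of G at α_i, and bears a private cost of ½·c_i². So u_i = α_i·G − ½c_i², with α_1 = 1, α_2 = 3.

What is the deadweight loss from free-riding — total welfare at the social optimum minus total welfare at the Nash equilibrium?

5

Lab i's FOC: ∂u_i/∂c_i = α_i − c_i = 0, so c_i* = α_i.
NE contributions = (1, 3); G = 4.
W^NE = (Σα)·G − ½Σα_i² = 4² − ½·10 = 11.
Planner sets c_i = Σα_j = 4 for every i, so G^SO = 2·4 = 8.
W^SO = (Σα)·G^SO − ½·2·(Σα)² = (2/2)·4² = 16.
Deadweight loss = W^SO − W^NE = 5.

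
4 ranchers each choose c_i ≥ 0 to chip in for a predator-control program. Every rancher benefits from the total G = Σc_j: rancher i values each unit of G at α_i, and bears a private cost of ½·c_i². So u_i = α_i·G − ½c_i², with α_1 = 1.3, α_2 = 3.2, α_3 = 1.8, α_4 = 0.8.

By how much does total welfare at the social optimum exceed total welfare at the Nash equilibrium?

58.315

Rancher i's FOC: ∂u_i/∂c_i = α_i − c_i = 0, so c_i* = α_i.
NE contributions = (1.3, 3.2, 1.8, 0.8); G = 7.1.
W^NE = (Σα)·G − ½Σα_i² = 7.1² − ½·15.81 = 42.505.
Planner sets c_i = Σα_j = 7.1 for every i, so G^SO = 4·7.1 = 28.4.
W^SO = (Σα)·G^SO − ½·4·(Σα)² = (4/2)·7.1² = 100.82.
Deadweight loss = W^SO − W^NE = 58.315.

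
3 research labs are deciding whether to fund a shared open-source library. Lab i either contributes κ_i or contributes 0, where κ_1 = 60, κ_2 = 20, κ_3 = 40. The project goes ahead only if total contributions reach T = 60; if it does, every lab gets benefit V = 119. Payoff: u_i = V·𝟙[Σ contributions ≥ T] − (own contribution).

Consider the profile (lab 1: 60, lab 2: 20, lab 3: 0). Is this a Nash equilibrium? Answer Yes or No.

Total = 80 ≥ 60: provided.
Lab 1 (pledges 60, payoff 59): dropping to 0 → total 20, payoff 0. No gain.
Lab 2 (pledges 20, payoff 99): dropping to 0 → total 60, payoff 119. Profitable deviation.

No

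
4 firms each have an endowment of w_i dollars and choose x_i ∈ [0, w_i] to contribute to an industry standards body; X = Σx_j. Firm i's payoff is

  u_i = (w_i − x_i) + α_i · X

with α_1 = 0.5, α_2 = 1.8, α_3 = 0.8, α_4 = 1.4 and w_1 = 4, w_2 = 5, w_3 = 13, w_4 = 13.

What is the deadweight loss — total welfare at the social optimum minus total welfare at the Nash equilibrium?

59.5

∂u_i/∂x_i = α_i − 1, so firm i contributes w_i if α_i > 1, else 0.
α_i > 1 for i ∈ {2, 4}; NE contributions (0, 5, 0, 13), X = 18.
W^NE = Σw_i − X^NE + (Σα_i)·X^NE = 35 + 3.5·18 = 98.
Planner: ∂(Σu_j)/∂x_i = Σα_j − 1 = 3.5 > 0, so everyone contributes w_i; X^SO = 35, W^SO = 35 + 3.5·35 = 157.5.
Deadweight loss = 59.5.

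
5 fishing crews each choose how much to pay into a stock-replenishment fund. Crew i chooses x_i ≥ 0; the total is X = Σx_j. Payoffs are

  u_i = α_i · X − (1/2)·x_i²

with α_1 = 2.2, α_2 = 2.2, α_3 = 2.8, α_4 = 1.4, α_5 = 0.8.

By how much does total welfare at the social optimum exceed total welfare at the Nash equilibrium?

142.6

Crew i's FOC: ∂u_i/∂x_i = α_i − x_i = 0, so x_i* = α_i.
NE contributions = (2.2, 2.2, 2.8, 1.4, 0.8); X = 9.4.
W^NE = (Σα)·X − ½Σα_i² = 9.4² − ½·20.12 = 78.3.
Planner sets x_i = Σα_j = 9.4 for every i, so X^SO = 5·9.4 = 47.
W^SO = (Σα)·X^SO − ½·5·(Σα)² = (5/2)·9.4² = 220.9.
Deadweight loss = W^SO − W^NE = 142.6.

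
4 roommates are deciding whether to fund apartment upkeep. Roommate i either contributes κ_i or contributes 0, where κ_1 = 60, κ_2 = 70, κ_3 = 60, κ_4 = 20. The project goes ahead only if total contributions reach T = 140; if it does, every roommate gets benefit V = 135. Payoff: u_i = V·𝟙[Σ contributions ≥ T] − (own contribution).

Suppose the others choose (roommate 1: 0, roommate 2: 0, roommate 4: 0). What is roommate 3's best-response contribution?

0

Others' total = 0. Even contributing 60 gives 60 < 140: no benefit either way.
Best response: 0.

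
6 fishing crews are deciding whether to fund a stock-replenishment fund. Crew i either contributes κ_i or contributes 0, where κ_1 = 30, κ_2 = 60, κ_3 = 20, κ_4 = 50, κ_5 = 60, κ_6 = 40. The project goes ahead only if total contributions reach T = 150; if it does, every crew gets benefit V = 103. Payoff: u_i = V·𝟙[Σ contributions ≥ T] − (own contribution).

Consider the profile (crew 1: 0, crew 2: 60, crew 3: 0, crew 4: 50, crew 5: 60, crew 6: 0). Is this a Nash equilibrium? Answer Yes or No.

Yes

Total = 170 ≥ 150: provided.
Crew 1 (pledges 0, payoff 103): pledging 30 → total 200, payoff 73. No gain.
Crew 2 (pledges 60, payoff 43): dropping to 0 → total 110, payoff 0. No gain.
Crew 3 (pledges 0, payoff 103): pledging 20 → total 190, payoff 83. No gain.
Crew 4 (pledges 50, payoff 53): dropping to 0 → total 120, payoff 0. No gain.
Crew 5 (pledges 60, payoff 43): dropping to 0 → total 110, payoff 0. No gain.
Crew 6 (pledges 0, payoff 103): pledging 40 → total 210, payoff 63. No gain.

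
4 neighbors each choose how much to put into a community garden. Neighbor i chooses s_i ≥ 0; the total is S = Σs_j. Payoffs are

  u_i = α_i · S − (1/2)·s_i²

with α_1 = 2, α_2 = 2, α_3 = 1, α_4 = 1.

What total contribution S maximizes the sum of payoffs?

Planner FOC: ∂(Σu_j)/∂s_i = (Σα_j) − s_i = 0, so s_i^SO = Σα_j = 6 for every i; S^SO = 24.

24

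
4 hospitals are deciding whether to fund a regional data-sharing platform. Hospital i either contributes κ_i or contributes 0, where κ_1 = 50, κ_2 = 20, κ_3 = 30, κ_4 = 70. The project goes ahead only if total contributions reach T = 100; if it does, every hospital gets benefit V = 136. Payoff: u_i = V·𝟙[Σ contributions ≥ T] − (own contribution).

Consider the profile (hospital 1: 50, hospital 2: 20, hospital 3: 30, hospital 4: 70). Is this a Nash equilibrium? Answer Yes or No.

No

Total = 170 ≥ 100: provided.
Hospital 1 (pledges 50, payoff 86): dropping to 0 → total 120, payoff 136. Profitable deviation.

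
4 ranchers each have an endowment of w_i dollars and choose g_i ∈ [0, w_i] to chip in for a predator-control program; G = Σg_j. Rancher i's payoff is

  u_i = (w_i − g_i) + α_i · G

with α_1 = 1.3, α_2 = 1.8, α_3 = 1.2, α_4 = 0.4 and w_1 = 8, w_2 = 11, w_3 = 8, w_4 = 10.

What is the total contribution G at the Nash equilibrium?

27

∂u_i/∂g_i = α_i − 1, so rancher i contributes w_i if α_i > 1, else 0.
α_i > 1 for i ∈ {1, 2, 3}; NE contributions (8, 11, 8, 0), G = 27.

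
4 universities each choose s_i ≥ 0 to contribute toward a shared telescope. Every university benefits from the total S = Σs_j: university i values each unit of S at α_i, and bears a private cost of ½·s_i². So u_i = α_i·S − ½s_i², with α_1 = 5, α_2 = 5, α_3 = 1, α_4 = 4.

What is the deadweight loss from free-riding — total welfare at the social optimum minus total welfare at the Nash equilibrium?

University i's FOC: ∂u_i/∂s_i = α_i − s_i = 0, so s_i* = α_i.
NE contributions = (5, 5, 1, 4); S = 15.
W^NE = (Σα)·S − ½Σα_i² = 15² − ½·67 = 191.5.
Planner sets s_i = Σα_j = 15 for every i, so S^SO = 4·15 = 60.
W^SO = (Σα)·S^SO − ½·4·(Σα)² = (4/2)·15² = 450.
Deadweight loss = W^SO − W^NE = 258.5.

258.5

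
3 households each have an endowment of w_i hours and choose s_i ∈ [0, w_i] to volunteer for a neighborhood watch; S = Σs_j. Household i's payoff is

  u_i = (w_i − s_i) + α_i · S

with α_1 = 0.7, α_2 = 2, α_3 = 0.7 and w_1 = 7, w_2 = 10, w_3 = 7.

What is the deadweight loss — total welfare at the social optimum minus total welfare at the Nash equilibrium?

33.6

∂u_i/∂s_i = α_i − 1, so household i contributes w_i if α_i > 1, else 0.
α_i > 1 for i ∈ {2}; NE contributions (0, 10, 0), S = 10.
W^NE = Σw_i − S^NE + (Σα_i)·S^NE = 24 + 2.4·10 = 48.
Planner: ∂(Σu_j)/∂s_i = Σα_j − 1 = 2.4 > 0, so everyone contributes w_i; S^SO = 24, W^SO = 24 + 2.4·24 = 81.6.
Deadweight loss = 33.6.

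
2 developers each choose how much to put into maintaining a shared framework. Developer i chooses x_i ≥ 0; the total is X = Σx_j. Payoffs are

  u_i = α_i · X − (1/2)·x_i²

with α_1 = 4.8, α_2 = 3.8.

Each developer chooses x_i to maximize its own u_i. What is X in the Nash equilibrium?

Developer i's FOC: ∂u_i/∂x_i = α_i − x_i = 0, so x_i* = α_i.
NE contributions = (4.8, 3.8); X = 8.6.

8.6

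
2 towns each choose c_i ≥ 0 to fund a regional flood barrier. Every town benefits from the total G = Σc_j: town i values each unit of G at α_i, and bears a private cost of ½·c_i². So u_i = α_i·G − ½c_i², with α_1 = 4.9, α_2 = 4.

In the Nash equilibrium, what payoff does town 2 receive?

27.6

Town i's FOC: ∂u_i/∂c_i = α_i − c_i = 0, so c_i* = α_i.
NE contributions = (4.9, 4); G = 8.9.
u_2 = α_2·G − ½·(c_2)² = 4·8.9 − ½·4² = 27.6.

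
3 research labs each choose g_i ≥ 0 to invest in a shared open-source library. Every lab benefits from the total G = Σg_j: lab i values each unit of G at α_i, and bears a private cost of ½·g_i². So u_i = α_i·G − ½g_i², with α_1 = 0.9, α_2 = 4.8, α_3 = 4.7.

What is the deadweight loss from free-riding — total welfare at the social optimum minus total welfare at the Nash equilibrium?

Lab i's FOC: ∂u_i/∂g_i = α_i − g_i = 0, so g_i* = α_i.
NE contributions = (0.9, 4.8, 4.7); G = 10.4.
W^NE = (Σα)·G − ½Σα_i² = 10.4² − ½·45.94 = 85.19.
Planner sets g_i = Σα_j = 10.4 for every i, so G^SO = 3·10.4 = 31.2.
W^SO = (Σα)·G^SO − ½·3·(Σα)² = (3/2)·10.4² = 162.24.
Deadweight loss = W^SO − W^NE = 77.05.

77.05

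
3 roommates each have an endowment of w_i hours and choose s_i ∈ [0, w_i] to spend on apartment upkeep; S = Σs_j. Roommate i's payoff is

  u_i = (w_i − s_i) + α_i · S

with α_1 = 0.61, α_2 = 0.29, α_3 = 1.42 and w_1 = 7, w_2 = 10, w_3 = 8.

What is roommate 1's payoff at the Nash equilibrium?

11.88

∂u_i/∂s_i = α_i − 1, so roommate i contributes w_i if α_i > 1, else 0.
α_i > 1 for i ∈ {3}; NE contributions (0, 0, 8), S = 8.
u_1 = (7 − 0) + 0.61·8 = 11.88.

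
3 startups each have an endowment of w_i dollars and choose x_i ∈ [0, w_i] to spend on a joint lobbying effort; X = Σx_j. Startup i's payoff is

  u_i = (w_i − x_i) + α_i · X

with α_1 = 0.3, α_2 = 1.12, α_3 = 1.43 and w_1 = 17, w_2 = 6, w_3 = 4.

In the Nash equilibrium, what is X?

∂u_i/∂x_i = α_i − 1, so startup i contributes w_i if α_i > 1, else 0.
α_i > 1 for i ∈ {2, 3}; NE contributions (0, 6, 4), X = 10.

10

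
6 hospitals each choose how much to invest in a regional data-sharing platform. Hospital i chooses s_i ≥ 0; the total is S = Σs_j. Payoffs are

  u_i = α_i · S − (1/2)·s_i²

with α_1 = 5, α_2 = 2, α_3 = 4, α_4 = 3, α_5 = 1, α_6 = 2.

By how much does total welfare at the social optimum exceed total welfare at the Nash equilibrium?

Hospital i's FOC: ∂u_i/∂s_i = α_i − s_i = 0, so s_i* = α_i.
NE contributions = (5, 2, 4, 3, 1, 2); S = 17.
W^NE = (Σα)·S − ½Σα_i² = 17² − ½·59 = 259.5.
Planner sets s_i = Σα_j = 17 for every i, so S^SO = 6·17 = 102.
W^SO = (Σα)·S^SO − ½·6·(Σα)² = (6/2)·17² = 867.
Deadweight loss = W^SO − W^NE = 607.5.

607.5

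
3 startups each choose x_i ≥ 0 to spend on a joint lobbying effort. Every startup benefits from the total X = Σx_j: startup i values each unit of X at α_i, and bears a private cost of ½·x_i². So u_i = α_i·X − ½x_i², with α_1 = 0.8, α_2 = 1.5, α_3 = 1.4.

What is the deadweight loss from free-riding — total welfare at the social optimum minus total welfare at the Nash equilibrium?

Startup i's FOC: ∂u_i/∂x_i = α_i − x_i = 0, so x_i* = α_i.
NE contributions = (0.8, 1.5, 1.4); X = 3.7.
W^NE = (Σα)·X − ½Σα_i² = 3.7² − ½·4.85 = 11.265.
Planner sets x_i = Σα_j = 3.7 for every i, so X^SO = 3·3.7 = 11.1.
W^SO = (Σα)·X^SO − ½·3·(Σα)² = (3/2)·3.7² = 20.535.
Deadweight loss = W^SO − W^NE = 9.27.

9.27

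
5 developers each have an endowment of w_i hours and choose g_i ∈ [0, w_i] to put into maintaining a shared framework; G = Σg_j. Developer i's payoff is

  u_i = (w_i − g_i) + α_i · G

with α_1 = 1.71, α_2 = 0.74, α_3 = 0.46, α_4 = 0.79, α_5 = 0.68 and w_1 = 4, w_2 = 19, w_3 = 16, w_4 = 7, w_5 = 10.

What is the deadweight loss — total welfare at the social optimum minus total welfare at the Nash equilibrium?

175.76

∂u_i/∂g_i = α_i − 1, so developer i contributes w_i if α_i > 1, else 0.
α_i > 1 for i ∈ {1}; NE contributions (4, 0, 0, 0, 0), G = 4.
W^NE = Σw_i − G^NE + (Σα_i)·G^NE = 56 + 3.38·4 = 69.52.
Planner: ∂(Σu_j)/∂g_i = Σα_j − 1 = 3.38 > 0, so everyone contributes w_i; G^SO = 56, W^SO = 56 + 3.38·56 = 245.28.
Deadweight loss = 175.76.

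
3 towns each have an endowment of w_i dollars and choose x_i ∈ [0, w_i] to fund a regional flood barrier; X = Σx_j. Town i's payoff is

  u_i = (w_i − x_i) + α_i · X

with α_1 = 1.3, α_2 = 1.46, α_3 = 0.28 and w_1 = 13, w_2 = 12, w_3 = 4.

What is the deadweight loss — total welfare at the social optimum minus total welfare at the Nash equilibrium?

∂u_i/∂x_i = α_i − 1, so town i contributes w_i if α_i > 1, else 0.
α_i > 1 for i ∈ {1, 2}; NE contributions (13, 12, 0), X = 25.
W^NE = Σw_i − X^NE + (Σα_i)·X^NE = 29 + 2.04·25 = 80.
Planner: ∂(Σu_j)/∂x_i = Σα_j − 1 = 2.04 > 0, so everyone contributes w_i; X^SO = 29, W^SO = 29 + 2.04·29 = 88.16.
Deadweight loss = 8.16.

8.16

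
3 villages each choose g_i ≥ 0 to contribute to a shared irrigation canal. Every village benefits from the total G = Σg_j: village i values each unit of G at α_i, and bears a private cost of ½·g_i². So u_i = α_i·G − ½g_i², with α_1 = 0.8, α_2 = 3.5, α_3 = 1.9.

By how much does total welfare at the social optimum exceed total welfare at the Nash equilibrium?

Village i's FOC: ∂u_i/∂g_i = α_i − g_i = 0, so g_i* = α_i.
NE contributions = (0.8, 3.5, 1.9); G = 6.2.
W^NE = (Σα)·G − ½Σα_i² = 6.2² − ½·16.5 = 30.19.
Planner sets g_i = Σα_j = 6.2 for every i, so G^SO = 3·6.2 = 18.6.
W^SO = (Σα)·G^SO − ½·3·(Σα)² = (3/2)·6.2² = 57.66.
Deadweight loss = W^SO − W^NE = 27.47.

27.47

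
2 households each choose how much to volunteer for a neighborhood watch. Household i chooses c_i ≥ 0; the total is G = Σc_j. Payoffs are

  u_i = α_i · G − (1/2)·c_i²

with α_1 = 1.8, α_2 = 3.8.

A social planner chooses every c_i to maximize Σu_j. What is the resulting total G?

Planner FOC: ∂(Σu_j)/∂c_i = (Σα_j) − c_i = 0, so c_i^SO = Σα_j = 5.6 for every i; G^SO = 11.2.

11.2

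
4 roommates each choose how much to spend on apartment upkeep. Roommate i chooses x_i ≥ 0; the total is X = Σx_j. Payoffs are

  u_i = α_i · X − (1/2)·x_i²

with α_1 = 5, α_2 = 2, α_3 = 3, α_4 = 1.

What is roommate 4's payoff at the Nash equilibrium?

10.5

Roommate i's FOC: ∂u_i/∂x_i = α_i − x_i = 0, so x_i* = α_i.
NE contributions = (5, 2, 3, 1); X = 11.
u_4 = α_4·X − ½·(x_4)² = 1·11 − ½·1² = 10.5.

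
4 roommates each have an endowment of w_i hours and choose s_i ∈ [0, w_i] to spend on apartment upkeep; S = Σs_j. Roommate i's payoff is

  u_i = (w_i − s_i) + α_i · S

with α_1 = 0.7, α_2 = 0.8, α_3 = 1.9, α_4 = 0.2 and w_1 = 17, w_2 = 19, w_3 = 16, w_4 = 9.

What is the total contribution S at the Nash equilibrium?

∂u_i/∂s_i = α_i − 1, so roommate i contributes w_i if α_i > 1, else 0.
α_i > 1 for i ∈ {3}; NE contributions (0, 0, 16, 0), S = 16.

16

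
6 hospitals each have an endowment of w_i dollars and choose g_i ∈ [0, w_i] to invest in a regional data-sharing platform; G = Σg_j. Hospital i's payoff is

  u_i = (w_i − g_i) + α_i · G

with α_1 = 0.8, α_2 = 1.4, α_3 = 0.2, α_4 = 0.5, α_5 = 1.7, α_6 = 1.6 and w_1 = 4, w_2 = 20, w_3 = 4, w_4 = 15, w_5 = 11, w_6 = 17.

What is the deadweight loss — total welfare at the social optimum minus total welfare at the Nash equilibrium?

119.6

∂u_i/∂g_i = α_i − 1, so hospital i contributes w_i if α_i > 1, else 0.
α_i > 1 for i ∈ {2, 5, 6}; NE contributions (0, 20, 0, 0, 11, 17), G = 48.
W^NE = Σw_i − G^NE + (Σα_i)·G^NE = 71 + 5.2·48 = 320.6.
Planner: ∂(Σu_j)/∂g_i = Σα_j − 1 = 5.2 > 0, so everyone contributes w_i; G^SO = 71, W^SO = 71 + 5.2·71 = 440.2.
Deadweight loss = 119.6.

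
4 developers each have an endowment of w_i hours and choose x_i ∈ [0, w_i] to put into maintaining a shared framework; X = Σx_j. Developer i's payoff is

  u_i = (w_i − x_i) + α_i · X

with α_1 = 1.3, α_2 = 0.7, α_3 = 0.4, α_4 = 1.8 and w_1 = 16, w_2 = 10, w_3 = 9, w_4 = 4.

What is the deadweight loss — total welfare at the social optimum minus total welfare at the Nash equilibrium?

60.8

∂u_i/∂x_i = α_i − 1, so developer i contributes w_i if α_i > 1, else 0.
α_i > 1 for i ∈ {1, 4}; NE contributions (16, 0, 0, 4), X = 20.
W^NE = Σw_i − X^NE + (Σα_i)·X^NE = 39 + 3.2·20 = 103.
Planner: ∂(Σu_j)/∂x_i = Σα_j − 1 = 3.2 > 0, so everyone contributes w_i; X^SO = 39, W^SO = 39 + 3.2·39 = 163.8.
Deadweight loss = 60.8.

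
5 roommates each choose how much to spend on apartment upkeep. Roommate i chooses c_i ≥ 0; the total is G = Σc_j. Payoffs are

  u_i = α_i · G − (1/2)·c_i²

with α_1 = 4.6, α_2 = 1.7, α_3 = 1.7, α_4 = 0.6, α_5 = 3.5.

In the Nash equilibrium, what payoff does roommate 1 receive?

45.08

Roommate i's FOC: ∂u_i/∂c_i = α_i − c_i = 0, so c_i* = α_i.
NE contributions = (4.6, 1.7, 1.7, 0.6, 3.5); G = 12.1.
u_1 = α_1·G − ½·(c_1)² = 4.6·12.1 − ½·4.6² = 45.08.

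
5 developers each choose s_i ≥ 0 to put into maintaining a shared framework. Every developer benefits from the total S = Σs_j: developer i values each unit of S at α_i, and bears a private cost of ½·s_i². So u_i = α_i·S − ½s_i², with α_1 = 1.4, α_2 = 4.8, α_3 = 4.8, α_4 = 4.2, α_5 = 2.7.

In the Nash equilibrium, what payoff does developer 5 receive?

44.685

Developer i's FOC: ∂u_i/∂s_i = α_i − s_i = 0, so s_i* = α_i.
NE contributions = (1.4, 4.8, 4.8, 4.2, 2.7); S = 17.9.
u_5 = α_5·S − ½·(s_5)² = 2.7·17.9 − ½·2.7² = 44.685.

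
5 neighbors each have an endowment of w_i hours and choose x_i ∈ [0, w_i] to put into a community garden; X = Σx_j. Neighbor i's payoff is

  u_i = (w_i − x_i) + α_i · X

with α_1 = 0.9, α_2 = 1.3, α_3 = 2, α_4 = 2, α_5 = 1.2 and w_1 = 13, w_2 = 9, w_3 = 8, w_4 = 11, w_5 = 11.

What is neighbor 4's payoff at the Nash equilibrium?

∂u_i/∂x_i = α_i − 1, so neighbor i contributes w_i if α_i > 1, else 0.
α_i > 1 for i ∈ {2, 3, 4, 5}; NE contributions (0, 9, 8, 11, 11), X = 39.
u_4 = (11 − 11) + 2·39 = 78.

78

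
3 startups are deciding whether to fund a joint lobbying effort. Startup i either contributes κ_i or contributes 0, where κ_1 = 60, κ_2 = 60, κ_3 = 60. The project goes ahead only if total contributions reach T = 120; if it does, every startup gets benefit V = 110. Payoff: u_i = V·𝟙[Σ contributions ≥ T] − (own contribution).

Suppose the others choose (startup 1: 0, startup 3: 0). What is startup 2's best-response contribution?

Others' total = 0. Even contributing 60 gives 60 < 120: no benefit either way.
Best response: 0.

0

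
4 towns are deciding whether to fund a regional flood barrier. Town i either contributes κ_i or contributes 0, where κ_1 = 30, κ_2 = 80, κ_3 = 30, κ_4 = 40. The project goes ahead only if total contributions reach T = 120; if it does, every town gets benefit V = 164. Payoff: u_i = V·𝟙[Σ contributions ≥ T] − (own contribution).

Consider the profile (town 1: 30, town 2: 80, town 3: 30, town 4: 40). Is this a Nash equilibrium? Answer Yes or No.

Total = 180 ≥ 120: provided.
Town 1 (pledges 30, payoff 134): dropping to 0 → total 150, payoff 164. Profitable deviation.

No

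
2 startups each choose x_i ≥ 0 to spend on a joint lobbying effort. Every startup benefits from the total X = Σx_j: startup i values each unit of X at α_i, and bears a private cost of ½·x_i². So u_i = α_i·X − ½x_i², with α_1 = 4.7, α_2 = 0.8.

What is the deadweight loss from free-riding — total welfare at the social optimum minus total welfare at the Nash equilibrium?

11.365

Startup i's FOC: ∂u_i/∂x_i = α_i − x_i = 0, so x_i* = α_i.
NE contributions = (4.7, 0.8); X = 5.5.
W^NE = (Σα)·X − ½Σα_i² = 5.5² − ½·22.73 = 18.885.
Planner sets x_i = Σα_j = 5.5 for every i, so X^SO = 2·5.5 = 11.
W^SO = (Σα)·X^SO − ½·2·(Σα)² = (2/2)·5.5² = 30.25.
Deadweight loss = W^SO − W^NE = 11.365.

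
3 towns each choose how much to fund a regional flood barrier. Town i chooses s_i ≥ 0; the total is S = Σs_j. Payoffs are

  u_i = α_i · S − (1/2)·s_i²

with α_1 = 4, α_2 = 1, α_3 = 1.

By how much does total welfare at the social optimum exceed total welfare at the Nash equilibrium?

Town i's FOC: ∂u_i/∂s_i = α_i − s_i = 0, so s_i* = α_i.
NE contributions = (4, 1, 1); S = 6.
W^NE = (Σα)·S − ½Σα_i² = 6² − ½·18 = 27.
Planner sets s_i = Σα_j = 6 for every i, so S^SO = 3·6 = 18.
W^SO = (Σα)·S^SO − ½·3·(Σα)² = (3/2)·6² = 54.
Deadweight loss = W^SO − W^NE = 27.

27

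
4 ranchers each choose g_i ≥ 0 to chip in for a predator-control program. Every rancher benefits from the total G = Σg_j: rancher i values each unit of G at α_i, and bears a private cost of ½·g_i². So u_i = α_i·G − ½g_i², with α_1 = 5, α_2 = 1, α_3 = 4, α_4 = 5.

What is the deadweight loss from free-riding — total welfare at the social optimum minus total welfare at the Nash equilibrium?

258.5

Rancher i's FOC: ∂u_i/∂g_i = α_i − g_i = 0, so g_i* = α_i.
NE contributions = (5, 1, 4, 5); G = 15.
W^NE = (Σα)·G − ½Σα_i² = 15² − ½·67 = 191.5.
Planner sets g_i = Σα_j = 15 for every i, so G^SO = 4·15 = 60.
W^SO = (Σα)·G^SO − ½·4·(Σα)² = (4/2)·15² = 450.
Deadweight loss = W^SO − W^NE = 258.5.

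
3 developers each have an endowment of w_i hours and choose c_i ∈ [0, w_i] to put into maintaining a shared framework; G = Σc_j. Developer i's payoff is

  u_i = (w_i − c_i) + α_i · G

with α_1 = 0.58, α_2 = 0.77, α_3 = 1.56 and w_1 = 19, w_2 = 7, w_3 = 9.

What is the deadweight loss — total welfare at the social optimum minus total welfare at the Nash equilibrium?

∂u_i/∂c_i = α_i − 1, so developer i contributes w_i if α_i > 1, else 0.
α_i > 1 for i ∈ {3}; NE contributions (0, 0, 9), G = 9.
W^NE = Σw_i − G^NE + (Σα_i)·G^NE = 35 + 1.91·9 = 52.19.
Planner: ∂(Σu_j)/∂c_i = Σα_j − 1 = 1.91 > 0, so everyone contributes w_i; G^SO = 35, W^SO = 35 + 1.91·35 = 101.85.
Deadweight loss = 49.66.

49.66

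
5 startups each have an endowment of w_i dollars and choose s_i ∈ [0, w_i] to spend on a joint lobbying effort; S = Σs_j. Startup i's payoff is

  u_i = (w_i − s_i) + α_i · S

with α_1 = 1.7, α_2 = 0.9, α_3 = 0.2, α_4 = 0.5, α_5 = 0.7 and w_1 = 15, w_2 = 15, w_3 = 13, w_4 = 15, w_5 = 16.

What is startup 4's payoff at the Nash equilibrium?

∂u_i/∂s_i = α_i − 1, so startup i contributes w_i if α_i > 1, else 0.
α_i > 1 for i ∈ {1}; NE contributions (15, 0, 0, 0, 0), S = 15.
u_4 = (15 − 0) + 0.5·15 = 22.5.

22.5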